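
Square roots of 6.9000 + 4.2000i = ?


|z| = sqrt(47.61+17.64) = 8.0777
sqrt((|z|+a)/2) = sqrt((8.0777+6.9)/2) = sqrt(7.4889) = 2.7366
sqrt((|z|-a)/2) = sqrt((8.0777-6.9)/2) = sqrt(0.5889) = 0.7674

±(2.7366 + 0.7674i) i.e. 2.7366 + 0.7674i and -2.7366 - 0.7674i


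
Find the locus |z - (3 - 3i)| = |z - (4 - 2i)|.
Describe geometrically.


Equal distances means the locus is the perpendicular bisector of z1 and z2.
Midpoint = ((3+4)/2, (-3+(-2))/2) = (3.5000, -2.5000)

Perpendicular bisector through (3.5000, -2.5000)


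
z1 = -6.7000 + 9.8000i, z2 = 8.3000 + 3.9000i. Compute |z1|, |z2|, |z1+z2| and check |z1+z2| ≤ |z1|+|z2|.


|z1| = sqrt((-6.7)^2 + 9.8^2) = sqrt(140.93) = 11.8714
|z2| = sqrt(8.3^2 + 3.9^2) = sqrt(84.1) = 9.1706
z1+z2 = 1.6000 + 13.7000i
|z1+z2| = sqrt(190.25) = 13.7931
|z1|+|z2| = 11.8714 + 9.1706 = 21.0420

|z1+z2| = 13.7931 ≤ |z1|+|z2| = 21.0420 (verified)


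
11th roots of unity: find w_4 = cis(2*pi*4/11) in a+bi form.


Angle = 360*4/11 = 130.9091°
a = cos(130.9091°) = -0.6549
b = sin(130.9091°) = 0.7557

-0.6549 + 0.7557i


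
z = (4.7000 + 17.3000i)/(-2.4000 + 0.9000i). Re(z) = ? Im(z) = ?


Multiply by conjugate: (4.7000 + 17.3000i)(-2.4000 - 0.9000i) / ((-2.4)^2 + 0.9^2)
Numerator real = 4.7*(-2.4) + 17.3*0.9 = 4.29
Numerator imag = 17.3*(-2.4) - 4.7*0.9 = -45.75
Denominator = 6.57
Re(z) = 4.29/6.57 = 0.6530
Im(z) = -45.75/6.57 = -6.9635

Re(z) = 0.6530, Im(z) = -6.9635


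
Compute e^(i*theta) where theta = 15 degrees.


cos(15°) = 0.9659
sin(15°) = 0.2588

e^(i*15°) = 0.9659 + 0.2588i


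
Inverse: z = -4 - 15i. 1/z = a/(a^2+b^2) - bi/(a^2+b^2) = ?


|z|^2 = 16+225 = 241
1/z = (-4 + 15i)/241

1/z = -0.0166 + 0.0622i


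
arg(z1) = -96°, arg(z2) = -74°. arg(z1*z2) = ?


arg(z1*z2) = -96° - 74° = -170°
Normalized to (-180°, 180°]: -170°

-170°


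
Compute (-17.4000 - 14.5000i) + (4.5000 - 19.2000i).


Real: -17.4 + 4.5 = -12.9
Imag: -14.5 - 19.2 = -33.7

-12.9000 - 33.7000i


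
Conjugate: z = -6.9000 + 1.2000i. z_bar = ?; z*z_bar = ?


z_bar = -6.9000 - 1.2000i
z*z_bar = (-6.9)^2 + 1.2^2 = 47.61 + 1.44 = 49.05

z_bar = -6.9000 - 1.2000i, z*z_bar = 49.05


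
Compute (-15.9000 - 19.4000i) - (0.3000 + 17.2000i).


Real: -15.9 - 0.3 = -16.2
Imag: -19.4 - 17.2 = -36.6

-16.2000 - 36.6000i


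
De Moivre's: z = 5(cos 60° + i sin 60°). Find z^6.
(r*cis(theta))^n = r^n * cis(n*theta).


r^6 = 5^6 = 15625
n*theta = 6*60° = 360° = 0° (mod 360)
a = 15625*cos(0°) = 15625.0000
b = 15625*sin(0°) = 0

15625 cis(0°) = 15625.0000 + 0i


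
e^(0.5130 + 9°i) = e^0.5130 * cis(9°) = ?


e^0.5130 = 1.6703
cos(9°) = 0.98769
sin(9°) = 0.15643
Real = 1.6703*0.98769 = 1.6497
Imag = 1.6703*0.15643 = 0.2613

1.6497 + 0.2613i


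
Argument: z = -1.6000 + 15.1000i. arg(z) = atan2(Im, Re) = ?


Re = -1.6, Im = 15.1
arg = atan2(15.1, -1.6) = 96.0485 degrees

arg(z) = 96.0485 degrees


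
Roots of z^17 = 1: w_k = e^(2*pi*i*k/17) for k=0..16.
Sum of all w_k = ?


The sum of all 17th roots of unity is 0.
Geometric series: (1 - w^17)/(1 - w) = (1-1)/(1-w) = 0 since w^17 = 1, w ≠ 1.
Alternatively: coefficient of z^16 in z^17 - 1 is 0.

0


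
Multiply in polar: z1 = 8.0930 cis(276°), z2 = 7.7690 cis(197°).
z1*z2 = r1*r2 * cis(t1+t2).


r = 8.0930 * 7.7690 = 62.8745
theta = 276° + 197° = 473° = 113° (mod 360)

62.8745 cis(113°)


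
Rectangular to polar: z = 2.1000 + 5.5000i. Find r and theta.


r = sqrt(4.41+30.25) = sqrt(34.66) = 5.8873
theta = atan2(5.5, 2.1) = 69.1022 degrees

r = 5.8873, theta = 69.1022 degrees


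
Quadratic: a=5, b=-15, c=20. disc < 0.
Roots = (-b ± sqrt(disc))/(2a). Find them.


disc = (-15)^2 - 4*5*20 = 225 - 400 = -175
sqrt(|disc|) = sqrt(175) = 13.2288
Real part = 15/(2*5) = 1.5000
Imag part = 13.2288/(2*5) = 1.3229

1.5000 ± 1.3229i


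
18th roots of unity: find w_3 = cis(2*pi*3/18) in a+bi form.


Angle = 360*3/18 = 60°
a = cos(60°) = 0.5000
b = sin(60°) = 0.8660

0.5000 + 0.8660i


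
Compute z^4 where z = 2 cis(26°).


r^4 = 2^4 = 16
n*theta = 4*26° = 104° = 104° (mod 360)
a = 16*cos(104°) = -3.8708
b = 16*sin(104°) = 15.5247

16 cis(104°) = -3.8708 + 15.5247i


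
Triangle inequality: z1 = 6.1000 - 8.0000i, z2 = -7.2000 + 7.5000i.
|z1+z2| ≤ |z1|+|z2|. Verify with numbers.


|z1| = sqrt(6.1^2 + (-8)^2) = sqrt(101.21) = 10.0603
|z2| = sqrt((-7.2)^2 + 7.5^2) = sqrt(108.09) = 10.3966
z1+z2 = -1.1000 - 0.5000i
|z1+z2| = sqrt(1.46) = 1.2083
|z1|+|z2| = 10.0603 + 10.3966 = 20.4569

|z1+z2| = 1.2083 ≤ |z1|+|z2| = 20.4569 (verified)


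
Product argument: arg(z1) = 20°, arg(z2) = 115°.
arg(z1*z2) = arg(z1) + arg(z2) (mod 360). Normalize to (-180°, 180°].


arg(z1*z2) = 20° + 115° = 135°
Normalized to (-180°, 180°]: 135°

135°


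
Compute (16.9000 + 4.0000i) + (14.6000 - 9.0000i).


Real: 16.9 + 14.6 = 31.5
Imag: 4 - 9 = -5

31.5000 - 5.0000i


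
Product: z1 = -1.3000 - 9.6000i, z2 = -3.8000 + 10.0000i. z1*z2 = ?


Real = -1.3*(-3.8) - (-9.6)*10 = 4.94 - (-96) = 100.94
Imag = -1.3*10 - (3.8)*(-9.6) = -13 + 36.48 = 23.48

100.9400 + 23.4800i


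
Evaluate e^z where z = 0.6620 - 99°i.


e^0.6620 = 1.9387
cos(-99°) = -0.15643
sin(-99°) = -0.98769
Real = 1.9387*(-0.15643) = -0.3033
Imag = 1.9387*(-0.98769) = -1.9148

-0.3033 - 1.9148i


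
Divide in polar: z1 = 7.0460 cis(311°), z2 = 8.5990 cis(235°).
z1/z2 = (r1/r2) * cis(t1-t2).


r = 7.0460 / 8.5990 = 0.8194
theta = 311° - 235° = 76° = 76° (mod 360)

0.8194 cis(76°)


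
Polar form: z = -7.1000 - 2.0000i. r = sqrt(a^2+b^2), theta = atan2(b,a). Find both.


r = sqrt(50.41+4) = sqrt(54.41) = 7.3763
theta = atan2(-2, -7.1) = -164.2680 degrees

r = 7.3763, theta = -164.2680 degrees


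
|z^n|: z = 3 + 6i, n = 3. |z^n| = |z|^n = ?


|z| = sqrt(9+36) = sqrt(45) = 6.7082
|z^3| = |z|^3 = (sqrt(45))^3 = 45*sqrt(45)

|z^3| = 45*sqrt(45) ≈ 301.8692


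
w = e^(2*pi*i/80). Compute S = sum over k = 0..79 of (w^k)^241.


The roots are w_k = w^k with w = e^(2*pi*i/80), and (w^k)^241 = (w^241)^k.
So S = 1 + u + u^2 + ... + u^(79) with u = w^241.
241 = 3*80 + 1, so 241 is not a multiple of 80: u = (w^80)^3 * w^1 = w^1 ≠ 1 (w is a primitive 80th root), while u^80 = (w^80)^241 = 1.
Geometric series: S = (1 - u^80)/(1 - u) = (1 - 1)/(1 - u) = 0

S = 0


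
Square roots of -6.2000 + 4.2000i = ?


|z| = sqrt(38.44+17.64) = 7.4887
sqrt((|z|+a)/2) = sqrt((7.4887+(-6.2))/2) = sqrt(0.6443) = 0.8027
sqrt((|z|-a)/2) = sqrt((7.4887-(-6.2))/2) = sqrt(6.8443) = 2.6162

±(0.8027 + 2.6162i) i.e. 0.8027 + 2.6162i and -0.8027 - 2.6162i


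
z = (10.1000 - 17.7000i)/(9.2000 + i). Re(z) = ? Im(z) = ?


Multiply by conjugate: (10.1000 - 17.7000i)(9.2000 - i) / (9.2^2 + 1^2)
Numerator real = 10.1*9.2 - (17.7)*1 = 75.22
Numerator imag = -17.7*9.2 - 10.1*1 = -172.94
Denominator = 85.64
Re(z) = 75.22/85.64 = 0.8783
Im(z) = -172.94/85.64 = -2.0194

Re(z) = 0.8783, Im(z) = -2.0194


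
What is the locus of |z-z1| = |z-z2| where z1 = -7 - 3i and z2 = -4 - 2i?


Equal distances means the locus is the perpendicular bisector of z1 and z2.
Midpoint = ((-7+(-4))/2, (-3+(-2))/2) = (-5.5000, -2.5000)

Perpendicular bisector through (-5.5000, -2.5000)


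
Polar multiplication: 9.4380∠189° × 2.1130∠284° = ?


r = 9.4380 * 2.1130 = 19.9425
theta = 189° + 284° = 473° = 113° (mod 360)

19.9425 cis(113°)


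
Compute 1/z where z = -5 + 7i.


|z|^2 = 25+49 = 74
1/z = (-5 - 7i)/74

1/z = -0.0676 - 0.0946i


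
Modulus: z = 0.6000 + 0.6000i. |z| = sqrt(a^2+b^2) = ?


|z| = sqrt(0.6^2 + 0.6^2) = sqrt(0.36 + 0.36) = sqrt(0.72) = 0.8485

|z| = 0.8485


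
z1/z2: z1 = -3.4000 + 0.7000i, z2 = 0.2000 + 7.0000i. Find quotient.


Conjugate of z2 = 0.2000 - 7.0000i
Numerator: (-3.4000 + 0.7000i)(0.2000 - 7.0000i) = 4.2200 + 23.9400i
Denominator: 0.2^2 + 7^2 = 49.04
Result = (4.2200 + 23.9400i)/49.04

0.0861 + 0.4882i


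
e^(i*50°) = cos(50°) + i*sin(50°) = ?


cos(50°) = 0.6428
sin(50°) = 0.7660

e^(i*50°) = 0.6428 + 0.7660i


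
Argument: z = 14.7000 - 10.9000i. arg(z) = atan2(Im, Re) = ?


Re = 14.7, Im = -10.9
arg = atan2(-10.9, 14.7) = -36.5568 degrees

arg(z) = -36.5568 degrees


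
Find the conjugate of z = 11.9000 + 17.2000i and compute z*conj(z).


z_bar = 11.9000 - 17.2000i
z*z_bar = 11.9^2 + 17.2^2 = 141.61 + 295.84 = 437.45

z_bar = 11.9000 - 17.2000i, z*z_bar = 437.45


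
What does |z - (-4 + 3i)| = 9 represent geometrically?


|z - z0| = r is a circle with center z0 and radius r.
Center = (-4, 3), radius = 9

Circle with center (-4, 3) and radius 9


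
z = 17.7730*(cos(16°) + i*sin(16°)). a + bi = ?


a = 17.7730*cos(16°) = 17.7730*0.96126 = 17.0845
b = 17.7730*sin(16°) = 17.7730*0.27564 = 4.8989

17.0845 + 4.8989i


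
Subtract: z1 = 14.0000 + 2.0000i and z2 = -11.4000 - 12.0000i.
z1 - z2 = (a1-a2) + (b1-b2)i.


Real: 14 + 11.4 = 25.4
Imag: 2 + 12 = 14

25.4000 + 14.0000i


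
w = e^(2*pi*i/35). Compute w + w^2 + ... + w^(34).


With w = e^(2*pi*i/35), all 35 of the 35th roots of unity w^0 = 1, w, ..., w^(34) sum to 0: 1 + w + ... + w^(34) = (1 - w^35)/(1 - w) = 0 since w^35 = 1, w ≠ 1.
Removing the root 1: w + w^2 + ... + w^(34) = 0 - 1 = -1

Sum = -1


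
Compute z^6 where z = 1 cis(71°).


r^6 = 1^6 = 1
n*theta = 6*71° = 426° = 66° (mod 360)
a = 1*cos(66°) = 0.4067
b = 1*sin(66°) = 0.9135

1 cis(66°) = 0.4067 + 0.9135i


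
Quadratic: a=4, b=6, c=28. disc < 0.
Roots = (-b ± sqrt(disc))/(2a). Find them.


disc = 6^2 - 4*4*28 = 36 - 448 = -412
sqrt(|disc|) = sqrt(412) = 20.2978
Real part = -6/(2*4) = -0.7500
Imag part = 20.2978/(2*4) = 2.5372

-0.7500 ± 2.5372i


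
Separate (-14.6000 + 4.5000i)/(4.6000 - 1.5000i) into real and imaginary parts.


Multiply by conjugate: (-14.6000 + 4.5000i)(4.6000 + 1.5000i) / (4.6^2 + (-1.5)^2)
Numerator real = -14.6*4.6 + 4.5*(-1.5) = -73.91
Numerator imag = 4.5*4.6 - (-14.6)*(-1.5) = -1.2
Denominator = 23.41
Re(z) = -73.91/23.41 = -3.1572
Im(z) = -1.2/23.41 = -0.0513

Re(z) = -3.1572, Im(z) = -0.0513


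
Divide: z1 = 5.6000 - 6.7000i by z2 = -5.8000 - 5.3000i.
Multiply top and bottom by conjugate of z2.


Conjugate of z2 = -5.8000 + 5.3000i
Numerator: (5.6000 - 6.7000i)(-5.8000 + 5.3000i) = 3.0300 + 68.5400i
Denominator: (-5.8)^2 + (-5.3)^2 = 61.73
Result = (3.0300 + 68.5400i)/61.73

0.0491 + 1.1103i


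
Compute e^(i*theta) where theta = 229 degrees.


cos(229°) = -0.6561
sin(229°) = -0.7547

e^(i*229°) = -0.6561 - 0.7547i


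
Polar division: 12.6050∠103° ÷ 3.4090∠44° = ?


r = 12.6050 / 3.4090 = 3.6976
theta = 103° - 44° = 59° = 59° (mod 360)

3.6976 cis(59°)


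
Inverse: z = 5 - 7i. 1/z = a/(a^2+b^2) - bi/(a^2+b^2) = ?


|z|^2 = 25+49 = 74
1/z = (5 + 7i)/74

1/z = 0.0676 + 0.0946i


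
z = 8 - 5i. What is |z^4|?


|z| = sqrt(64+25) = sqrt(89) = 9.4340
|z^4| = |z|^4 = (sqrt(89))^4 = 89^2 = 7921

|z^4| = 7921


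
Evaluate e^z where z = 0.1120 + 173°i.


e^0.1120 = 1.1185
cos(173°) = -0.99255
sin(173°) = 0.1219
Real = 1.1185*(-0.99255) = -1.1102
Imag = 1.1185*0.1219 = 0.1363

-1.1102 + 0.1363i


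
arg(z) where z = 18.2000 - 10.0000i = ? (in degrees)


Re = 18.2, Im = -10
arg = atan2(-10, 18.2) = -28.7866 degrees

arg(z) = -28.7866 degrees


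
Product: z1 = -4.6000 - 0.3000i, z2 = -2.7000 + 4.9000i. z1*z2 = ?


Real = -4.6*(-2.7) - (-0.3)*4.9 = 12.42 - (-1.47) = 13.89
Imag = -4.6*4.9 - (2.7)*(-0.3) = -22.54 + 0.81 = -21.73

13.8900 - 21.7300i


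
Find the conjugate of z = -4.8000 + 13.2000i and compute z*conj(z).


z_bar = -4.8000 - 13.2000i
z*z_bar = (-4.8)^2 + 13.2^2 = 23.04 + 174.24 = 197.28

z_bar = -4.8000 - 13.2000i, z*z_bar = 197.28


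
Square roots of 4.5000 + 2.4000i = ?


|z| = sqrt(20.25+5.76) = 5.1000
sqrt((|z|+a)/2) = sqrt((5.1000+4.5)/2) = sqrt(4.8000) = 2.1909
sqrt((|z|-a)/2) = sqrt((5.1000-4.5)/2) = sqrt(0.3000) = 0.5477

±(2.1909 + 0.5477i) i.e. 2.1909 + 0.5477i and -2.1909 - 0.5477i


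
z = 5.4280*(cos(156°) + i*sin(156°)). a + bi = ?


a = 5.4280*cos(156°) = 5.4280*(-0.91355) = -4.9587
b = 5.4280*sin(156°) = 5.4280*0.40674 = 2.2078

-4.9587 + 2.2078i


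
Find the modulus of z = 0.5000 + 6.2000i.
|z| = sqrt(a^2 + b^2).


|z| = sqrt(0.5^2 + 6.2^2) = sqrt(0.25 + 38.44) = sqrt(38.69) = 6.2201

|z| = 6.2201


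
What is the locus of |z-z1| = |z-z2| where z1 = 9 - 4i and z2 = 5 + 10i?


Equal distances means the locus is the perpendicular bisector of z1 and z2.
Midpoint = ((9+5)/2, (-4+10)/2) = (7.0000, 3.0000)

Perpendicular bisector through (7.0000, 3.0000)


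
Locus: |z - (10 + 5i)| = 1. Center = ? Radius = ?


|z - z0| = r is a circle with center z0 and radius r.
Center = (10, 5), radius = 1

Circle with center (10, 5) and radius 1


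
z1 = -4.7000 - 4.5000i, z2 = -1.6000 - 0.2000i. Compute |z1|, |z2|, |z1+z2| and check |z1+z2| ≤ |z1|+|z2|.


|z1| = sqrt((-4.7)^2 + (-4.5)^2) = sqrt(42.34) = 6.5069
|z2| = sqrt((-1.6)^2 + (-0.2)^2) = sqrt(2.6) = 1.6125
z1+z2 = -6.3000 - 4.7000i
|z1+z2| = sqrt(61.78) = 7.8600
|z1|+|z2| = 6.5069 + 1.6125 = 8.1194

|z1+z2| = 7.8600 ≤ |z1|+|z2| = 8.1194 (verified)


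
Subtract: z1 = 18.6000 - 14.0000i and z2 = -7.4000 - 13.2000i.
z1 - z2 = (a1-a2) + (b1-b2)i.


Real: 18.6 + 7.4 = 26
Imag: -14 + 13.2 = -0.8

26.0000 - 0.8000i


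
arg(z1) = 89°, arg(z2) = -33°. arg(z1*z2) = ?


arg(z1*z2) = 89° - 33° = 56°
Normalized to (-180°, 180°]: 56°

56°


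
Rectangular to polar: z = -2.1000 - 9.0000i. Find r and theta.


r = sqrt(4.41+81) = sqrt(85.41) = 9.2418
theta = atan2(-9, -2.1) = -103.1340 degrees

r = 9.2418, theta = -103.1340 degrees


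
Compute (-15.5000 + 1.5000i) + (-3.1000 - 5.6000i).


Real: -15.5 - 3.1 = -18.6
Imag: 1.5 - 5.6 = -4.1

-18.6000 - 4.1000i


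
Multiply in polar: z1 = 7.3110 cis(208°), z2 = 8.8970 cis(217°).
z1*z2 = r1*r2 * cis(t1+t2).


r = 7.3110 * 8.8970 = 65.0460
theta = 208° + 217° = 425° = 65° (mod 360)

65.0460 cis(65°)


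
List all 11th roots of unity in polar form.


The 11th roots of unity are cis(360k/11°) for k=0..10
Angle step = 360/11 = 32.7273°
Primitive root: cis(32.7273°)
Primitive root = 0.8413 + 0.5406i

11 roots at angles: 0°, 32.7273°, 65.4545°, 98.1818°, 130.9091°, 163.6364°, 196.3636°, 229.0909°, 261.8182°, 294.5455°, 327.2727°


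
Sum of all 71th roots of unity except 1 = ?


With w = e^(2*pi*i/71), all 71 of the 71th roots of unity w^0 = 1, w, ..., w^(70) sum to 0: 1 + w + ... + w^(70) = (1 - w^71)/(1 - w) = 0 since w^71 = 1, w ≠ 1.
Removing the root 1: w + w^2 + ... + w^(70) = 0 - 1 = -1

Sum = -1


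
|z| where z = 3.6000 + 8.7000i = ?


|z| = sqrt(3.6^2 + 8.7^2) = sqrt(12.96 + 75.69) = sqrt(88.65) = 9.4154

|z| = 9.4154


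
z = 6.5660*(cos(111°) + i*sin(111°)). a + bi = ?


a = 6.5660*cos(111°) = 6.5660*(-0.358368) = -2.3530
b = 6.5660*sin(111°) = 6.5660*0.93358 = 6.1299

-2.3530 + 6.1299i


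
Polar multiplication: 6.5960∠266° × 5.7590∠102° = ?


r = 6.5960 * 5.7590 = 37.9864
theta = 266° + 102° = 368° = 8° (mod 360)

37.9864 cis(8°)


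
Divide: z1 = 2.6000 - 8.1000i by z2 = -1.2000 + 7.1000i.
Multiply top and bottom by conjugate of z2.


Conjugate of z2 = -1.2000 - 7.1000i
Numerator: (2.6000 - 8.1000i)(-1.2000 - 7.1000i) = -60.6300 - 8.7400i
Denominator: (-1.2)^2 + 7.1^2 = 51.85
Result = (-60.6300 - 8.7400i)/51.85

-1.1693 - 0.1686i


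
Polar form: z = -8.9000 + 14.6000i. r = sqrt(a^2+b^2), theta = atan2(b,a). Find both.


r = sqrt(79.21+213.16) = sqrt(292.37) = 17.0988
theta = atan2(14.6, -8.9) = 121.3660 degrees

r = 17.0988, theta = 121.3660 degrees


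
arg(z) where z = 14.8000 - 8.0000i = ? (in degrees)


Re = 14.8, Im = -8
arg = atan2(-8, 14.8) = -28.3930 degrees

arg(z) = -28.3930 degrees


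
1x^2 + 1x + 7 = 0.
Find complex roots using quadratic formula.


disc = 1^2 - 4*1*7 = 1 - 28 = -27
sqrt(|disc|) = sqrt(27) = 5.1962
Real part = -1/(2*1) = -0.5000
Imag part = 5.1962/(2*1) = 2.5981

-0.5000 ± 2.5981i


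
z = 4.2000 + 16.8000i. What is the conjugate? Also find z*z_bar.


z_bar = 4.2000 - 16.8000i
z*z_bar = 4.2^2 + 16.8^2 = 17.64 + 282.24 = 299.88

z_bar = 4.2000 - 16.8000i, z*z_bar = 299.88


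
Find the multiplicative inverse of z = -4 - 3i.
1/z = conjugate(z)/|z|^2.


|z|^2 = 16+9 = 25
1/z = (-4 + 3i)/25

1/z = -0.1600 + 0.1200i


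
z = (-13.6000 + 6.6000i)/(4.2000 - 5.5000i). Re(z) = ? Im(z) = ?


Multiply by conjugate: (-13.6000 + 6.6000i)(4.2000 + 5.5000i) / (4.2^2 + (-5.5)^2)
Numerator real = -13.6*4.2 + 6.6*(-5.5) = -93.42
Numerator imag = 6.6*4.2 - (-13.6)*(-5.5) = -47.08
Denominator = 47.89
Re(z) = -93.42/47.89 = -1.9507
Im(z) = -47.08/47.89 = -0.9831

Re(z) = -1.9507, Im(z) = -0.9831


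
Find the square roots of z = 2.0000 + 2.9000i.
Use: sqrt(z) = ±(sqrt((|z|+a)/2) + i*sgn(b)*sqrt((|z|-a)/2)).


|z| = sqrt(4+8.41) = 3.5228
sqrt((|z|+a)/2) = sqrt((3.5228+2)/2) = sqrt(2.7614) = 1.6617
sqrt((|z|-a)/2) = sqrt((3.5228-2)/2) = sqrt(0.7614) = 0.8726

±(1.6617 + 0.8726i) i.e. 1.6617 + 0.8726i and -1.6617 - 0.8726i


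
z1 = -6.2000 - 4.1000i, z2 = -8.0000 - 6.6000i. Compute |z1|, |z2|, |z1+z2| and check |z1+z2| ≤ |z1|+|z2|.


|z1| = sqrt((-6.2)^2 + (-4.1)^2) = sqrt(55.25) = 7.4330
|z2| = sqrt((-8)^2 + (-6.6)^2) = sqrt(107.56) = 10.3711
z1+z2 = -14.2000 - 10.7000i
|z1+z2| = sqrt(316.13) = 17.7800
|z1|+|z2| = 7.4330 + 10.3711 = 17.8041

|z1+z2| = 17.7800 ≤ |z1|+|z2| = 17.8041 (verified)


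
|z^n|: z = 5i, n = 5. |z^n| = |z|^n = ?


|z| = sqrt(0+25) = sqrt(25) = 5
|z^5| = |z|^5 = 5^5 = 3125

|z^5| = 3125


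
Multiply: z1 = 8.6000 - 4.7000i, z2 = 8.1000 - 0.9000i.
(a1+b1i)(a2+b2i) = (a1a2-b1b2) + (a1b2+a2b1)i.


Real = 8.6*8.1 - (-4.7)*(-0.9) = 69.66 - 4.23 = 65.43
Imag = 8.6*(-0.9) + 8.1*(-4.7) = -7.74 - (38.07) = -45.81

65.4300 - 45.8100i


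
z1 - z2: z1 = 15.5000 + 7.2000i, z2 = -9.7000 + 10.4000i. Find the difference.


Real: 15.5 + 9.7 = 25.2
Imag: 7.2 - 10.4 = -3.2

25.2000 - 3.2000i


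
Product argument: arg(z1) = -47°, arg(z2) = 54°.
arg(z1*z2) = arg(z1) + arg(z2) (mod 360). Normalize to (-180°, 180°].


arg(z1*z2) = -47° + 54° = 7°
Normalized to (-180°, 180°]: 7°

7°


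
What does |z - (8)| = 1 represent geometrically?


|z - z0| = r is a circle with center z0 and radius r.
Center = (8, 0), radius = 1

Circle with center (8, 0) and radius 1


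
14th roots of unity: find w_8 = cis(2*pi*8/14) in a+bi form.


Angle = 360*8/14 = 205.7143°
a = cos(205.7143°) = -0.9010
b = sin(205.7143°) = -0.4339

-0.9010 - 0.4339i


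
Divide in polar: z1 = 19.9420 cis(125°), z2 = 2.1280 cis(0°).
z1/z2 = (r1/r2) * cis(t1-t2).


r = 19.9420 / 2.1280 = 9.3712
theta = 125° - 0° = 125° = 125° (mod 360)

9.3712 cis(125°)


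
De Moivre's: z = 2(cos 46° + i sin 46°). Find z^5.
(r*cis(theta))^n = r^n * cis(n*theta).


r^5 = 2^5 = 32
n*theta = 5*46° = 230° = 230° (mod 360)
a = 32*cos(230°) = -20.5692
b = 32*sin(230°) = -24.5134

32 cis(230°) = -20.5692 - 24.5134i


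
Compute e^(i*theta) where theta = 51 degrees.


cos(51°) = 0.6293
sin(51°) = 0.7771

e^(i*51°) = 0.6293 + 0.7771i


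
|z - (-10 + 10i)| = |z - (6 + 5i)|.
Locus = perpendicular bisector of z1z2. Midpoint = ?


Equal distances means the locus is the perpendicular bisector of z1 and z2.
Midpoint = ((-10+6)/2, (10+5)/2) = (-2.0000, 7.5000)

Perpendicular bisector through (-2.0000, 7.5000)


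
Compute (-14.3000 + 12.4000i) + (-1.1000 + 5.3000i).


Real: -14.3 - 1.1 = -15.4
Imag: 12.4 + 5.3 = 17.7

-15.4000 + 17.7000i


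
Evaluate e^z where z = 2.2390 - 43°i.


e^2.2390 = 9.3839
cos(-43°) = 0.731354
sin(-43°) = -0.682
Real = 9.3839*0.731354 = 6.8630
Imag = 9.3839*(-0.682) = -6.3998

6.8630 - 6.3998i


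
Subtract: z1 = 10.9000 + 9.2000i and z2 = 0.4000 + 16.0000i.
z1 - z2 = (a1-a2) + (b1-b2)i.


Real: 10.9 - 0.4 = 10.5
Imag: 9.2 - 16 = -6.8

10.5000 - 6.8000i


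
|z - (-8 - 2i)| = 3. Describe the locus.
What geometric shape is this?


|z - z0| = r is a circle with center z0 and radius r.
Center = (-8, -2), radius = 3

Circle with center (-8, -2) and radius 3


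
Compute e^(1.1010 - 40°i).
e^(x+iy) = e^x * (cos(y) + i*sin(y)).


e^1.1010 = 3.0072
cos(-40°) = 0.76604
sin(-40°) = -0.6428
Real = 3.0072*0.76604 = 2.3036
Imag = 3.0072*(-0.6428) = -1.9330

2.3036 - 1.9330i


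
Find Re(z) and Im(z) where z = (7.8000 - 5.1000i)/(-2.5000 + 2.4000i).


Multiply by conjugate: (7.8000 - 5.1000i)(-2.5000 - 2.4000i) / ((-2.5)^2 + 2.4^2)
Numerator real = 7.8*(-2.5) - (5.1)*2.4 = -31.74
Numerator imag = -5.1*(-2.5) - 7.8*2.4 = -5.97
Denominator = 12.01
Re(z) = -31.74/12.01 = -2.6428
Im(z) = -5.97/12.01 = -0.4971

Re(z) = -2.6428, Im(z) = -0.4971


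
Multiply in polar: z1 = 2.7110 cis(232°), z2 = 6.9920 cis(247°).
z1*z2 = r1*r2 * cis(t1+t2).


r = 2.7110 * 6.9920 = 18.9553
theta = 232° + 247° = 479° = 119° (mod 360)

18.9553 cis(119°)


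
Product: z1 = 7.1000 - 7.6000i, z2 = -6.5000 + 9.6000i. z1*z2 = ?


Real = 7.1*(-6.5) - (-7.6)*9.6 = -46.15 - (-72.96) = 26.81
Imag = 7.1*9.6 - (6.5)*(-7.6) = 68.16 + 49.4 = 117.56

26.8100 + 117.5600i


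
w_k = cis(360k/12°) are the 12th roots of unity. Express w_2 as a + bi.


Angle = 360*2/12 = 60°
a = cos(60°) = 0.5000
b = sin(60°) = 0.8660

0.5000 + 0.8660i


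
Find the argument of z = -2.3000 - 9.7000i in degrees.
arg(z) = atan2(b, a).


Re = -2.3, Im = -9.7
arg = atan2(-9.7, -2.3) = -103.3392 degrees

arg(z) = -103.3392 degrees


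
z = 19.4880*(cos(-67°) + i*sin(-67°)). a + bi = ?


a = 19.4880*cos(-67°) = 19.4880*0.390731 = 7.6146
b = 19.4880*sin(-67°) = 19.4880*(-0.920505) = -17.9388

7.6146 - 17.9388i


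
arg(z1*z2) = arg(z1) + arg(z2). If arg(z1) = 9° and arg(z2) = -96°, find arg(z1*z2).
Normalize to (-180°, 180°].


arg(z1*z2) = 9° - 96° = -87°
Normalized to (-180°, 180°]: -87°

-87°


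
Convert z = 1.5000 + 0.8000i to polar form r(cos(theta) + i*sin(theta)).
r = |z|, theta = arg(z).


r = sqrt(2.25+0.64) = sqrt(2.89) = 1.7000
theta = atan2(0.8, 1.5) = 28.0725 degrees

r = 1.7000, theta = 28.0725 degrees


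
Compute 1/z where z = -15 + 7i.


|z|^2 = 225+49 = 274
1/z = (-15 - 7i)/274

1/z = -0.0547 - 0.0255i


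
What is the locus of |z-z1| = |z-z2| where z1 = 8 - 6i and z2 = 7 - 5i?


Equal distances means the locus is the perpendicular bisector of z1 and z2.
Midpoint = ((8+7)/2, (-6+(-5))/2) = (7.5000, -5.5000)

Perpendicular bisector through (7.5000, -5.5000)


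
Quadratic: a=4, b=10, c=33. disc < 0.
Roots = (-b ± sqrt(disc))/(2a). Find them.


disc = 10^2 - 4*4*33 = 100 - 528 = -428
sqrt(|disc|) = sqrt(428) = 20.6882
Real part = -10/(2*4) = -1.2500
Imag part = 20.6882/(2*4) = 2.5860

-1.2500 ± 2.5860i


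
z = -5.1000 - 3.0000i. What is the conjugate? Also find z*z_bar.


z_bar = -5.1000 + 3.0000i
z*z_bar = (-5.1)^2 + (-3)^2 = 26.01 + 9 = 35.01

z_bar = -5.1000 + 3.0000i, z*z_bar = 35.01


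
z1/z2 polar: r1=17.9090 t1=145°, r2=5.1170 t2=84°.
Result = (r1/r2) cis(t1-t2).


r = 17.9090 / 5.1170 = 3.4999
theta = 145° - 84° = 61° = 61° (mod 360)

3.4999 cis(61°)


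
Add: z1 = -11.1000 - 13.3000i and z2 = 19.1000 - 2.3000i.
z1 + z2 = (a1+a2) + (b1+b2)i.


Real: -11.1 + 19.1 = 8
Imag: -13.3 - 2.3 = -15.6

8.0000 - 15.6000i


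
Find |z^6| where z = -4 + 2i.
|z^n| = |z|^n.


|z| = sqrt(16+4) = sqrt(20) = 4.4721
|z^6| = |z|^6 = (sqrt(20))^6 = 20^3 = 8000

|z^6| = 8000


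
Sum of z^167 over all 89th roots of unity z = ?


The roots are w_k = w^k with w = e^(2*pi*i/89), and (w^k)^167 = (w^167)^k.
So S = 1 + u + u^2 + ... + u^(88) with u = w^167.
167 = 1*89 + 78, so 167 is not a multiple of 89: u = (w^89)^1 * w^78 = w^78 ≠ 1 (w is a primitive 89th root), while u^89 = (w^89)^167 = 1.
Geometric series: S = (1 - u^89)/(1 - u) = (1 - 1)/(1 - u) = 0

S = 0


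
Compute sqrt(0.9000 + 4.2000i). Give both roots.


|z| = sqrt(0.81+17.64) = 4.2953
sqrt((|z|+a)/2) = sqrt((4.2953+0.9)/2) = sqrt(2.5977) = 1.6117
sqrt((|z|-a)/2) = sqrt((4.2953-0.9)/2) = sqrt(1.6977) = 1.3029

±(1.6117 + 1.3029i) i.e. 1.6117 + 1.3029i and -1.6117 - 1.3029i


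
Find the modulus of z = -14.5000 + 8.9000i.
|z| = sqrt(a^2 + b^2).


|z| = sqrt((-14.5)^2 + 8.9^2) = sqrt(210.25 + 79.21) = sqrt(289.46) = 17.0135

|z| = 17.0135


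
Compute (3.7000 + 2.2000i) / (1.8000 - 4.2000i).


Conjugate of z2 = 1.8000 + 4.2000i
Numerator: (3.7000 + 2.2000i)(1.8000 + 4.2000i) = -2.5800 + 19.5000i
Denominator: 1.8^2 + (-4.2)^2 = 20.88
Result = (-2.5800 + 19.5000i)/20.88

-0.1236 + 0.9339i


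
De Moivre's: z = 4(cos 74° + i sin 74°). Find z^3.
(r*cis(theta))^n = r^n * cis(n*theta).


r^3 = 4^3 = 64
n*theta = 3*74° = 222° = 222° (mod 360)
a = 64*cos(222°) = -47.5613
b = 64*sin(222°) = -42.8244

64 cis(222°) = -47.5613 - 42.8244i


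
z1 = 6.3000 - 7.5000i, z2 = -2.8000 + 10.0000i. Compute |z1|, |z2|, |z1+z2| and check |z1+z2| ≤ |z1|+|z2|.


|z1| = sqrt(6.3^2 + (-7.5)^2) = sqrt(95.94) = 9.7949
|z2| = sqrt((-2.8)^2 + 10^2) = sqrt(107.84) = 10.3846
z1+z2 = 3.5000 + 2.5000i
|z1+z2| = sqrt(18.5) = 4.3012
|z1|+|z2| = 9.7949 + 10.3846 = 20.1795

|z1+z2| = 4.3012 ≤ |z1|+|z2| = 20.1795 (verified)


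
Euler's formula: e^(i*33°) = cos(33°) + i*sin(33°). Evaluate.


cos(33°) = 0.8387
sin(33°) = 0.5446

e^(i*33°) = 0.8387 + 0.5446i


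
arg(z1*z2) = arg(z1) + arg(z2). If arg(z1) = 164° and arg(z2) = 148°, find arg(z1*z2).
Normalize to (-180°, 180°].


arg(z1*z2) = 164° + 148° = 312°
Normalized to (-180°, 180°]: -48°

-48°


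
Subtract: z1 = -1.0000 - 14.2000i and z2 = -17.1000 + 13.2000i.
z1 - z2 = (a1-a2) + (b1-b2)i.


Real: -1 + 17.1 = 16.1
Imag: -14.2 - 13.2 = -27.4

16.1000 - 27.4000i


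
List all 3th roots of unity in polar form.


The 3th roots of unity are cis(360k/3°) for k=0..2
Angle step = 360/3 = 120°
Primitive root: cis(120°)
Primitive root = -0.5000 + 0.8660i

3 roots at angles: 0°, 120°, 240°


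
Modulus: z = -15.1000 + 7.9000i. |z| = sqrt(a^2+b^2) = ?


|z| = sqrt((-15.1)^2 + 7.9^2) = sqrt(228.01 + 62.41) = sqrt(290.42) = 17.0417

|z| = 17.0417


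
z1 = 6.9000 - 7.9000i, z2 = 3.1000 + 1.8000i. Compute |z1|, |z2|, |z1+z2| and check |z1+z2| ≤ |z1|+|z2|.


|z1| = sqrt(6.9^2 + (-7.9)^2) = sqrt(110.02) = 10.4890
|z2| = sqrt(3.1^2 + 1.8^2) = sqrt(12.85) = 3.5847
z1+z2 = 10.0000 - 6.1000i
|z1+z2| = sqrt(137.21) = 11.7137
|z1|+|z2| = 10.4890 + 3.5847 = 14.0737

|z1+z2| = 11.7137 ≤ |z1|+|z2| = 14.0737 (verified)


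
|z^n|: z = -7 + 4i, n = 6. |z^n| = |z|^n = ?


|z| = sqrt(49+16) = sqrt(65) = 8.0623
|z^6| = |z|^6 = (sqrt(65))^6 = 65^3 = 274625

|z^6| = 274625


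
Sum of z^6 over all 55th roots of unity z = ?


The roots are w_k = w^k with w = e^(2*pi*i/55), and (w^k)^6 = (w^6)^k.
So S = 1 + u + u^2 + ... + u^(54) with u = w^6.
6 = 0*55 + 6, so 6 is not a multiple of 55: u = w^6 ≠ 1 (w is a primitive 55th root), while u^55 = (w^55)^6 = 1.
Geometric series: S = (1 - u^55)/(1 - u) = (1 - 1)/(1 - u) = 0

S = 0


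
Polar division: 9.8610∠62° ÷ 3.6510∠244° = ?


r = 9.8610 / 3.6510 = 2.7009
theta = 62° - 244° = -182° = 178° (mod 360)

2.7009 cis(178°)


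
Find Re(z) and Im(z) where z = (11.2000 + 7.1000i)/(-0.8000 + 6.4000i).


Multiply by conjugate: (11.2000 + 7.1000i)(-0.8000 - 6.4000i) / ((-0.8)^2 + 6.4^2)
Numerator real = 11.2*(-0.8) + 7.1*6.4 = 36.48
Numerator imag = 7.1*(-0.8) - 11.2*6.4 = -77.36
Denominator = 41.6
Re(z) = 36.48/41.6 = 0.8769
Im(z) = -77.36/41.6 = -1.8596

Re(z) = 0.8769, Im(z) = -1.8596


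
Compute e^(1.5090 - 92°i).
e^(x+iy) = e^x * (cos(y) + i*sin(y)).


e^1.5090 = 4.5222
cos(-92°) = -0.0349
sin(-92°) = -0.9994
Real = 4.5222*(-0.0349) = -0.1578
Imag = 4.5222*(-0.9994) = -4.5195

-0.1578 - 4.5195i


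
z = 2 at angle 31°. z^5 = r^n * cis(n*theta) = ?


r^5 = 2^5 = 32
n*theta = 5*31° = 155° = 155° (mod 360)
a = 32*cos(155°) = -29.0018
b = 32*sin(155°) = 13.5238

32 cis(155°) = -29.0018 + 13.5238i


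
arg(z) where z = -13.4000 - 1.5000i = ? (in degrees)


Re = -13.4, Im = -1.5
arg = atan2(-1.5, -13.4) = -173.6129 degrees

arg(z) = -173.6129 degrees


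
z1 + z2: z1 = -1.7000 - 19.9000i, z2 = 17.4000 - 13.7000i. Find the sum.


Real: -1.7 + 17.4 = 15.7
Imag: -19.9 - 13.7 = -33.6

15.7000 - 33.6000i


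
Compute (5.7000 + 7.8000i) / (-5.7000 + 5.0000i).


Conjugate of z2 = -5.7000 - 5.0000i
Numerator: (5.7000 + 7.8000i)(-5.7000 - 5.0000i) = 6.5100 - 72.9600i
Denominator: (-5.7)^2 + 5^2 = 57.49
Result = (6.5100 - 72.9600i)/57.49

0.1132 - 1.2691i


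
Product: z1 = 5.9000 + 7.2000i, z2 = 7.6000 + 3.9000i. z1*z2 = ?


Real = 5.9*7.6 - 7.2*3.9 = 44.84 - 28.08 = 16.76
Imag = 5.9*3.9 + 7.6*7.2 = 23.01 + 54.72 = 77.73

16.7600 + 77.7300i


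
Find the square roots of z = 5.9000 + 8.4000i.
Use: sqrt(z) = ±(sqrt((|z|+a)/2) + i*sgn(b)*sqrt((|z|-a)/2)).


|z| = sqrt(34.81+70.56) = 10.2650
sqrt((|z|+a)/2) = sqrt((10.2650+5.9)/2) = sqrt(8.0825) = 2.8430
sqrt((|z|-a)/2) = sqrt((10.2650-5.9)/2) = sqrt(2.1825) = 1.4773

±(2.8430 + 1.4773i) i.e. 2.8430 + 1.4773i and -2.8430 - 1.4773i


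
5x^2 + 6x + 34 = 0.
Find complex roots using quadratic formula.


disc = 6^2 - 4*5*34 = 36 - 680 = -644
sqrt(|disc|) = sqrt(644) = 25.3772
Real part = -6/(2*5) = -0.6000
Imag part = 25.3772/(2*5) = 2.5377

-0.6000 ± 2.5377i


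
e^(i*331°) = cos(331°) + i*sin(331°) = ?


cos(331°) = 0.8746
sin(331°) = -0.4848

e^(i*331°) = 0.8746 - 0.4848i


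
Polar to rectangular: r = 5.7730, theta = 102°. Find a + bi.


a = 5.7730*cos(102°) = 5.7730*(-0.20791) = -1.2003
b = 5.7730*sin(102°) = 5.7730*0.978148 = 5.6468

-1.2003 + 5.6468i


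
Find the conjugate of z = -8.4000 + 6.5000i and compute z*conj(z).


z_bar = -8.4000 - 6.5000i
z*z_bar = (-8.4)^2 + 6.5^2 = 70.56 + 42.25 = 112.81

z_bar = -8.4000 - 6.5000i, z*z_bar = 112.81


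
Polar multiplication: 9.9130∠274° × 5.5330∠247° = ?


r = 9.9130 * 5.5330 = 54.8486
theta = 274° + 247° = 521° = 161° (mod 360)

54.8486 cis(161°)


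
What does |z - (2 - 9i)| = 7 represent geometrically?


|z - z0| = r is a circle with center z0 and radius r.
Center = (2, -9), radius = 7

Circle with center (2, -9) and radius 7


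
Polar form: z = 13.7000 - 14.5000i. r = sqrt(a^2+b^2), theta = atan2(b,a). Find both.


r = sqrt(187.69+210.25) = sqrt(397.94) = 19.9484
theta = atan2(-14.5, 13.7) = -46.6250 degrees

r = 19.9484, theta = -46.6250 degrees


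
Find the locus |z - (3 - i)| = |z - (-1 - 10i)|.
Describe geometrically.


Equal distances means the locus is the perpendicular bisector of z1 and z2.
Midpoint = ((3+(-1))/2, (-1+(-10))/2) = (1.0000, -5.5000)

Perpendicular bisector through (1.0000, -5.5000)


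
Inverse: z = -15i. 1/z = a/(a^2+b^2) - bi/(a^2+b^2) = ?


|z|^2 = 0+225 = 225
1/z = (0 + 15i)/225

1/z = 0 + 0.0667i


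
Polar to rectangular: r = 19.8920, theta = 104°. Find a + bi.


a = 19.8920*cos(104°) = 19.8920*(-0.24192) = -4.8123
b = 19.8920*sin(104°) = 19.8920*0.970296 = 19.3011

-4.8123 + 19.3011i


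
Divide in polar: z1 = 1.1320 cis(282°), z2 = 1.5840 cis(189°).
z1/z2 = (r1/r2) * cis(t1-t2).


r = 1.1320 / 1.5840 = 0.7146
theta = 282° - 189° = 93° = 93° (mod 360)

0.7146 cis(93°)


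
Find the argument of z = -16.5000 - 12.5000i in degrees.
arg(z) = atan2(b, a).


Re = -16.5, Im = -12.5
arg = atan2(-12.5, -16.5) = -142.8533 degrees

arg(z) = -142.8533 degrees


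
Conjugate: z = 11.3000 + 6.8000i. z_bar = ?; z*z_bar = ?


z_bar = 11.3000 - 6.8000i
z*z_bar = 11.3^2 + 6.8^2 = 127.69 + 46.24 = 173.93

z_bar = 11.3000 - 6.8000i, z*z_bar = 173.93


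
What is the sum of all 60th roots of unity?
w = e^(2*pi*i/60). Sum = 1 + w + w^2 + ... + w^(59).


The sum of all 60th roots of unity is 0.
Geometric series: (1 - w^60)/(1 - w) = (1-1)/(1-w) = 0 since w^60 = 1, w ≠ 1.
Alternatively: coefficient of z^59 in z^60 - 1 is 0.

0


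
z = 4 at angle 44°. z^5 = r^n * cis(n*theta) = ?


r^5 = 4^5 = 1024
n*theta = 5*44° = 220° = 220° (mod 360)
a = 1024*cos(220°) = -784.4295
b = 1024*sin(220°) = -658.2145

1024 cis(220°) = -784.4295 - 658.2145i


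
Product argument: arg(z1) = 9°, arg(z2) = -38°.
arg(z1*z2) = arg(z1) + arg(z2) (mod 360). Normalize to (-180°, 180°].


arg(z1*z2) = 9° - 38° = -29°
Normalized to (-180°, 180°]: -29°

-29°


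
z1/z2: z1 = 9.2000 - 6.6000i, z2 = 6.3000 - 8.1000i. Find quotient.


Conjugate of z2 = 6.3000 + 8.1000i
Numerator: (9.2000 - 6.6000i)(6.3000 + 8.1000i) = 111.4200 + 32.9400i
Denominator: 6.3^2 + (-8.1)^2 = 105.3
Result = (111.4200 + 32.9400i)/105.3

1.0581 + 0.3128i


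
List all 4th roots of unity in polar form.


The 4th roots of unity are cis(360k/4°) for k=0..3
Angle step = 360/4 = 90°
Primitive root: cis(90°)
Primitive root = 0 + 1.0000i

4 roots at angles: 0°, 90°, 180°, 270°


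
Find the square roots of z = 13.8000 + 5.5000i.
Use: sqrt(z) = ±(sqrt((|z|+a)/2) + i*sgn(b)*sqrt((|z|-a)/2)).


|z| = sqrt(190.44+30.25) = 14.8556
sqrt((|z|+a)/2) = sqrt((14.8556+13.8)/2) = sqrt(14.3278) = 3.7852
sqrt((|z|-a)/2) = sqrt((14.8556-13.8)/2) = sqrt(0.5278) = 0.7265

±(3.7852 + 0.7265i) i.e. 3.7852 + 0.7265i and -3.7852 - 0.7265i


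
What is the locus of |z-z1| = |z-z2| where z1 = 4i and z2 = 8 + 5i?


Equal distances means the locus is the perpendicular bisector of z1 and z2.
Midpoint = ((0+8)/2, (4+5)/2) = (4.0000, 4.5000)

Perpendicular bisector through (4.0000, 4.5000)


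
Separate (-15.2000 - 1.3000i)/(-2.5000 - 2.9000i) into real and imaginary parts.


Multiply by conjugate: (-15.2000 - 1.3000i)(-2.5000 + 2.9000i) / ((-2.5)^2 + (-2.9)^2)
Numerator real = -15.2*(-2.5) - (1.3)*(-2.9) = 41.77
Numerator imag = -1.3*(-2.5) - (-15.2)*(-2.9) = -40.83
Denominator = 14.66
Re(z) = 41.77/14.66 = 2.8492
Im(z) = -40.83/14.66 = -2.7851

Re(z) = 2.8492, Im(z) = -2.7851


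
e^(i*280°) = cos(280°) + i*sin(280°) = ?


cos(280°) = 0.1736
sin(280°) = -0.9848

e^(i*280°) = 0.1736 - 0.9848i


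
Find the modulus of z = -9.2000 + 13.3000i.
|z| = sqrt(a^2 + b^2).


|z| = sqrt((-9.2)^2 + 13.3^2) = sqrt(84.64 + 176.89) = sqrt(261.53) = 16.1719

|z| = 16.1719


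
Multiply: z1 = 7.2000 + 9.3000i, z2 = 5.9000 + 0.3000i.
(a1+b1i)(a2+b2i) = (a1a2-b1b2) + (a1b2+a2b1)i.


Real = 7.2*5.9 - 9.3*0.3 = 42.48 - 2.79 = 39.69
Imag = 7.2*0.3 + 5.9*9.3 = 2.16 + 54.87 = 57.03

39.6900 + 57.0300i


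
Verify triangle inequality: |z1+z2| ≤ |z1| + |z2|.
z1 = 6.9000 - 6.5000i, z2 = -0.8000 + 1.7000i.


|z1| = sqrt(6.9^2 + (-6.5)^2) = sqrt(89.86) = 9.4795
|z2| = sqrt((-0.8)^2 + 1.7^2) = sqrt(3.53) = 1.8788
z1+z2 = 6.1000 - 4.8000i
|z1+z2| = sqrt(60.25) = 7.7621
|z1|+|z2| = 9.4795 + 1.8788 = 11.3583

|z1+z2| = 7.7621 ≤ |z1|+|z2| = 11.3583 (verified)


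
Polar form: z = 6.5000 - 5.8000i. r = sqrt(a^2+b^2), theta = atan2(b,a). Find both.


r = sqrt(42.25+33.64) = sqrt(75.89) = 8.7115
theta = atan2(-5.8, 6.5) = -41.7428 degrees

r = 8.7115, theta = -41.7428 degrees


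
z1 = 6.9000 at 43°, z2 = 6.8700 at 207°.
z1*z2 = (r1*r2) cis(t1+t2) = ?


r = 6.9000 * 6.8700 = 47.4030
theta = 43° + 207° = 250° = 250° (mod 360)

47.4030 cis(250°)


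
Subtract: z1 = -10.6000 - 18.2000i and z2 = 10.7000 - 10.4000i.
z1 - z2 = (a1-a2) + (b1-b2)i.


Real: -10.6 - 10.7 = -21.3
Imag: -18.2 + 10.4 = -7.8

-21.3000 - 7.8000i


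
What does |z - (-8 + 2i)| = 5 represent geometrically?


|z - z0| = r is a circle with center z0 and radius r.
Center = (-8, 2), radius = 5

Circle with center (-8, 2) and radius 5


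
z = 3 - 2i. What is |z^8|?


|z| = sqrt(9+4) = sqrt(13) = 3.6056
|z^8| = |z|^8 = (sqrt(13))^8 = 13^4 = 28561

|z^8| = 28561


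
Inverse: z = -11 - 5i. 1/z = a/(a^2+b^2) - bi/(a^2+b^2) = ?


|z|^2 = 121+25 = 146
1/z = (-11 + 5i)/146

1/z = -0.0753 + 0.0342i


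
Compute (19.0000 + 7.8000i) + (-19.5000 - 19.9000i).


Real: 19 - 19.5 = -0.5
Imag: 7.8 - 19.9 = -12.1

-0.5000 - 12.1000i


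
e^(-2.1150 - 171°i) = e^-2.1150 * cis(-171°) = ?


e^-2.1150 = 0.1206
cos(-171°) = -0.9877
sin(-171°) = -0.1564
Real = 0.1206*(-0.9877) = -0.1191
Imag = 0.1206*(-0.1564) = -0.0189

-0.1191 - 0.0189i


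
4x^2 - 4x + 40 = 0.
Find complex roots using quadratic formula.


disc = (-4)^2 - 4*4*40 = 16 - 640 = -624
sqrt(|disc|) = sqrt(624) = 24.9800
Real part = 4/(2*4) = 0.5000
Imag part = 24.9800/(2*4) = 3.1225

0.5000 ± 3.1225i


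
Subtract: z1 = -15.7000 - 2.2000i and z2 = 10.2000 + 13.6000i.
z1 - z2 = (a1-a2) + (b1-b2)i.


Real: -15.7 - 10.2 = -25.9
Imag: -2.2 - 13.6 = -15.8

-25.9000 - 15.8000i


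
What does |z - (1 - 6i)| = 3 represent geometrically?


|z - z0| = r is a circle with center z0 and radius r.
Center = (1, -6), radius = 3

Circle with center (1, -6) and radius 3


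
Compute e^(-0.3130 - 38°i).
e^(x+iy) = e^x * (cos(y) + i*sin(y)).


e^-0.3130 = 0.7312
cos(-38°) = 0.788
sin(-38°) = -0.6157
Real = 0.7312*0.788 = 0.5762
Imag = 0.7312*(-0.6157) = -0.4502

0.5762 - 0.4502i


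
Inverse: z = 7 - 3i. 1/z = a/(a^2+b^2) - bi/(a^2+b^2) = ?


|z|^2 = 49+9 = 58
1/z = (7 + 3i)/58

1/z = 0.1207 + 0.0517i


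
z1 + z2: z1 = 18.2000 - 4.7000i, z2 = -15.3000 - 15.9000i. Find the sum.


Real: 18.2 - 15.3 = 2.9
Imag: -4.7 - 15.9 = -20.6

2.9000 - 20.6000i


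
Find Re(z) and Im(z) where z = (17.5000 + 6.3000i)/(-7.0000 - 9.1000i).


Multiply by conjugate: (17.5000 + 6.3000i)(-7.0000 + 9.1000i) / ((-7)^2 + (-9.1)^2)
Numerator real = 17.5*(-7) + 6.3*(-9.1) = -179.83
Numerator imag = 6.3*(-7) - 17.5*(-9.1) = 115.15
Denominator = 131.81
Re(z) = -179.83/131.81 = -1.3643
Im(z) = 115.15/131.81 = 0.8736

Re(z) = -1.3643, Im(z) = 0.8736


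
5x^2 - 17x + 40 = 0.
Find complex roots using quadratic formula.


disc = (-17)^2 - 4*5*40 = 289 - 800 = -511
sqrt(|disc|) = sqrt(511) = 22.6053
Real part = 17/(2*5) = 1.7000
Imag part = 22.6053/(2*5) = 2.2605

1.7000 ± 2.2605i


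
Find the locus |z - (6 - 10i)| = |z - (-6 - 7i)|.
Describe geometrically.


Equal distances means the locus is the perpendicular bisector of z1 and z2.
Midpoint = ((6+(-6))/2, (-10+(-7))/2) = (0, -8.5000)

Perpendicular bisector through (0, -8.5000)


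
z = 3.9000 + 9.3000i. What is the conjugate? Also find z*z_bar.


z_bar = 3.9000 - 9.3000i
z*z_bar = 3.9^2 + 9.3^2 = 15.21 + 86.49 = 101.7

z_bar = 3.9000 - 9.3000i, z*z_bar = 101.7


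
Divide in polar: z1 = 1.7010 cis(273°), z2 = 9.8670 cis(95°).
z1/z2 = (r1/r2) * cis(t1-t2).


r = 1.7010 / 9.8670 = 0.1724
theta = 273° - 95° = 178° = 178° (mod 360)

0.1724 cis(178°)


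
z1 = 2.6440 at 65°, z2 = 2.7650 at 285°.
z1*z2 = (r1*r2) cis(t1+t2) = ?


r = 2.6440 * 2.7650 = 7.3107
theta = 65° + 285° = 350° = 350° (mod 360)

7.3107 cis(350°)


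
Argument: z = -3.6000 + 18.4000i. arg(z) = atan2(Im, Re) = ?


Re = -3.6, Im = 18.4
arg = atan2(18.4, -3.6) = 101.0702 degrees

arg(z) = 101.0702 degrees


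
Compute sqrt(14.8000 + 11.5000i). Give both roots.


|z| = sqrt(219.04+132.25) = 18.7427
sqrt((|z|+a)/2) = sqrt((18.7427+14.8)/2) = sqrt(16.7714) = 4.0953
sqrt((|z|-a)/2) = sqrt((18.7427-14.8)/2) = sqrt(1.9714) = 1.4041

±(4.0953 + 1.4041i) i.e. 4.0953 + 1.4041i and -4.0953 - 1.4041i


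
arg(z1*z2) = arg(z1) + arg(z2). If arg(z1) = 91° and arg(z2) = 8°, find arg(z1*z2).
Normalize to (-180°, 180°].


arg(z1*z2) = 91° + 8° = 99°
Normalized to (-180°, 180°]: 99°

99°


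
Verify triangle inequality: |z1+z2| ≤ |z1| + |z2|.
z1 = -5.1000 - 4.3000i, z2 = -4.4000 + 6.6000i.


|z1| = sqrt((-5.1)^2 + (-4.3)^2) = sqrt(44.5) = 6.6708
|z2| = sqrt((-4.4)^2 + 6.6^2) = sqrt(62.92) = 7.9322
z1+z2 = -9.5000 + 2.3000i
|z1+z2| = sqrt(95.54) = 9.7745
|z1|+|z2| = 6.6708 + 7.9322 = 14.6030

|z1+z2| = 9.7745 ≤ |z1|+|z2| = 14.6030 (verified)
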